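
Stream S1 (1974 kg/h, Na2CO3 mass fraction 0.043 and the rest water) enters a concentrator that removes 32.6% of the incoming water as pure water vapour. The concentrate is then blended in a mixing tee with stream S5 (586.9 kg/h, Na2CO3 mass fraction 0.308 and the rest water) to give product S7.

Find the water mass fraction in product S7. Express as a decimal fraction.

Vapour removed = 0.326×0.957×1974 = 615.85 kg/h; concentrate = 1358.1 kg/h.
water reaching the mixer = 1273.3 (from concentrate) + 586.9×0.692 = 1679.4 kg/h.
Product flow = 1358.1 + 586.9 = 1945 kg/h; water fraction = 0.863.

0.863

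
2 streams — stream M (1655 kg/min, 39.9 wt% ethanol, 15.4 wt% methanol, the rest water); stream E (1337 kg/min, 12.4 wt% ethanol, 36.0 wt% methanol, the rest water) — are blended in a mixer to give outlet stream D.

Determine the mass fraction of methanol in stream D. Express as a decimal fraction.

0.246

Total flow out = 1655 + 1337 = 2992 kg/min.
methanol in = 1655×0.154 + 1337×0.360 = 736.19 kg/min.
methanol mass fraction in D = 736.19/2992 = 0.246.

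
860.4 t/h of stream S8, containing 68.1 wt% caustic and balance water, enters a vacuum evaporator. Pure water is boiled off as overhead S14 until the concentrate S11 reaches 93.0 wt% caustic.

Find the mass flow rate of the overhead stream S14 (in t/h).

caustic is conserved: 860.4×0.681 = 585.93 t/h all reports to the concentrate.
Concentrate = 585.93/(target fraction) = 630.03 t/h.
Overhead = 860.4 − 630.03 = 230.37 t/h.

230.4 t/h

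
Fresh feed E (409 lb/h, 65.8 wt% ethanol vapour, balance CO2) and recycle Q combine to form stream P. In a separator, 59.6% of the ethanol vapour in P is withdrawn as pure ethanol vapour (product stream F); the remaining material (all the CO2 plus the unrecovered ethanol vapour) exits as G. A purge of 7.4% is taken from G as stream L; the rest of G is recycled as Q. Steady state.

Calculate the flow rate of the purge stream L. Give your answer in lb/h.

CO2 enters only via E and leaves only via the purge: 409×0.342 = 0.074×(CO2 in G), and the separator passes all CO2, so CO2 in P = CO2 in G = 1890.2 lb/h.
ethanol vapour in P: m_A = 409×0.658 + (1−0.074)·(1−0.596)·m_A, so m_A = 269.12/0.6259 = 429.98 lb/h.
G = (1−0.596)×429.98 + 1890.2 = 2064 lb/h.
Purge L = 0.074×2064 = 152.73 lb/h.

152.7 lb/h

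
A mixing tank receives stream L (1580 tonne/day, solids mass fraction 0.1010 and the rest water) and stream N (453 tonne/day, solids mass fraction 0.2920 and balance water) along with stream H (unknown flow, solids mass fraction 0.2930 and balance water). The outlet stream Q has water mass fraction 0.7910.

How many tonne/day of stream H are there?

Let H be the unknown flow. Total out = 2033 + H.
water balance: 1741.1 + 0.707·H = 0.791·(2033 + H)
(0.707 − 0.791)·H = 0.791×2033 − 1741.1 = -133.04
H = -133.04 / -0.084 = 1583.8 tonne/day

1584 tonne/day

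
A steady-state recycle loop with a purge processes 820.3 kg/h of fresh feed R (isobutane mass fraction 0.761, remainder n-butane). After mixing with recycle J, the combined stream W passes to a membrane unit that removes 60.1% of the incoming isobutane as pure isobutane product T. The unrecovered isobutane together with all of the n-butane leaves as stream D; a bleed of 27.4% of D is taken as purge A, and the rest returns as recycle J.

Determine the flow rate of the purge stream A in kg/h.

n-butane enters only via R and leaves only via the purge: 820.3×0.239 = 0.274×(n-butane in D), and the membrane unit passes all n-butane, so n-butane in W = n-butane in D = 715.52 kg/h.
isobutane in W: m_A = 820.3×0.761 + (1−0.274)·(1−0.601)·m_A, so m_A = 624.25/0.7103 = 878.82 kg/h.
D = (1−0.601)×878.82 + 715.52 = 1066.2 kg/h.
Purge A = 0.274×1066.2 = 292.13 kg/h.

292.1 kg/h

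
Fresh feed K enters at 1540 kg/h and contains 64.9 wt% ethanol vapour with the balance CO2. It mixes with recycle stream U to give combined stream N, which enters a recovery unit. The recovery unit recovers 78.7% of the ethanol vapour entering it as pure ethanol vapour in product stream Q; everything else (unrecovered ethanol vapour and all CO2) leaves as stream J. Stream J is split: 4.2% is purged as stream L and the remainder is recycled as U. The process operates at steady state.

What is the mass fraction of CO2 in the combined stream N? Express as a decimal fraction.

CO2 enters only via K and leaves only via the purge: 1540×0.351 = 0.042×(CO2 in J), and the recovery unit passes all CO2, so CO2 in N = CO2 in J = 12870 kg/h.
ethanol vapour in N: m_A = 1540×0.649 + (1−0.042)·(1−0.787)·m_A, so m_A = 999.46/0.7959 = 1255.7 kg/h.
N = 1255.7 + 12870 = 14126 kg/h.
CO2 fraction in N = 12870/14126 = 0.911.

0.911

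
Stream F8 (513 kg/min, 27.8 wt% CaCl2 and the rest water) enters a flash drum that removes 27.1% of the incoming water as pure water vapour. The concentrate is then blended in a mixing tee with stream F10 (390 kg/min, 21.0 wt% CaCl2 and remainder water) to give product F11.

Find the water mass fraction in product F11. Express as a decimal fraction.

0.720

Vapour removed = 0.271×0.722×513 = 100.37 kg/min; concentrate = 412.63 kg/min.
water reaching the mixer = 270.01 (from concentrate) + 390×0.790 = 578.11 kg/min.
Product flow = 412.63 + 390 = 802.63 kg/min; water fraction = 0.720.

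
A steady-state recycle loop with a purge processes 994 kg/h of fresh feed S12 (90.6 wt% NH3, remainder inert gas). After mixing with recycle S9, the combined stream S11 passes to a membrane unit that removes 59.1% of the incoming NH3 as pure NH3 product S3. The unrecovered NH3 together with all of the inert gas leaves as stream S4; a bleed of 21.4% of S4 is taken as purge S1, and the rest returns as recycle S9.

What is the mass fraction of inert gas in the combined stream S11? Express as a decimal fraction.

0.248

inert gas enters only via S12 and leaves only via the purge: 994×0.094 = 0.214×(inert gas in S4), and the membrane unit passes all inert gas, so inert gas in S11 = inert gas in S4 = 436.62 kg/h.
NH3 in S11: m_A = 994×0.906 + (1−0.214)·(1−0.591)·m_A, so m_A = 900.56/0.6785 = 1327.2 kg/h.
S11 = 1327.2 + 436.62 = 1763.9 kg/h.
inert gas fraction in S11 = 436.62/1763.9 = 0.248.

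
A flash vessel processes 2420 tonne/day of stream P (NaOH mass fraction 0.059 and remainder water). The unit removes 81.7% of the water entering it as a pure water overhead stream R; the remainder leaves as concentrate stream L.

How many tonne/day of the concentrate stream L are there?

559.5 tonne/day

water entering = 2420×0.941 = 2277.2 tonne/day; overhead removed = 0.817×2277.2 = 1860.5 tonne/day.
Concentrate = 2420 − 1860.5 = 559.51 tonne/day.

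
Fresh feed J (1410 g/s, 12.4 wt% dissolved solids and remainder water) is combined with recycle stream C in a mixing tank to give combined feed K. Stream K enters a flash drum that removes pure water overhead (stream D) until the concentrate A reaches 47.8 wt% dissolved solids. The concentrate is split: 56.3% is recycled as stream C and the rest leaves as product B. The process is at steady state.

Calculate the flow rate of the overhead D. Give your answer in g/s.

Overall dissolved solids balance (none leaves overhead): dissolved solids in fresh feed = dissolved solids in product, i.e. 1410×0.124 = (1−0.563)·A·0.478.
A = 174.84/(0.478×0.437) = 837.01 g/s.
Recycle C = 0.563×837.01 = 471.24 g/s.
Combined feed K = 1410 + 471.24 = 1881.2 g/s.
Overhead D = K − A = 1881.2 − 837.01 = 1044.2 g/s.

1044 g/s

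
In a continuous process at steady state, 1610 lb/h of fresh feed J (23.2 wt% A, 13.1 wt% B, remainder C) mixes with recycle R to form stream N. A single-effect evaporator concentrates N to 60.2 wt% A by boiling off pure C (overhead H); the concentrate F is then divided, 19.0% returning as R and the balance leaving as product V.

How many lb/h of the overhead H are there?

989.5 lb/h

Overall A balance (none leaves overhead): A in fresh feed = A in product, i.e. 1610×0.232 = (1−0.190)·F·0.602.
F = 373.52/(0.602×0.810) = 766.01 lb/h.
Recycle R = 0.190×766.01 = 145.54 lb/h.
Combined feed N = 1610 + 145.54 = 1755.5 lb/h.
Overhead H = N − F = 1755.5 − 766.01 = 989.53 lb/h.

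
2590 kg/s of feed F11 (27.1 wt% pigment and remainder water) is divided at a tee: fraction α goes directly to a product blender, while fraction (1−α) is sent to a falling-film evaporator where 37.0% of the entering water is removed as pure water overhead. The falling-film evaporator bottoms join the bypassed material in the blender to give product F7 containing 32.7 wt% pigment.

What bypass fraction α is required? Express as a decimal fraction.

0.365

All 2590×0.271 = 701.89 kg/s of pigment reaches F7, so F7 = 701.89/0.327 = 2146.5 kg/s and vapour = 443.55 kg/s.
The evaporator receives (1−α)·2590 of feed at 0.729 water and removes 0.370 of that water:
0.370×0.729×(1−α)×2590 = 443.55
(1−α) = 443.55/698.6 = 0.6349;  α = 0.3651.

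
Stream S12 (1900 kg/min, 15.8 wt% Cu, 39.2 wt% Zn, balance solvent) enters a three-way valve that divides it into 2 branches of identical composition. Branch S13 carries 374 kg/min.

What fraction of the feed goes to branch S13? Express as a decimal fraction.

0.197

Fraction to S13 = 374/1900 = 0.1968.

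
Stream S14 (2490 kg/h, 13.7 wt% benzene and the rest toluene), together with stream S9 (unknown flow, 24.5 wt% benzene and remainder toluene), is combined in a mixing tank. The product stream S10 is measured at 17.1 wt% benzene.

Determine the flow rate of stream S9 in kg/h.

1144 kg/h

Let S9 be the unknown flow. Total out = 2490 + S9.
benzene balance: 341.13 + 0.245·S9 = 0.171·(2490 + S9)
(0.245 − 0.171)·S9 = 0.171×2490 − 341.13 = 84.66
S9 = 84.66 / 0.074 = 1144.1 kg/h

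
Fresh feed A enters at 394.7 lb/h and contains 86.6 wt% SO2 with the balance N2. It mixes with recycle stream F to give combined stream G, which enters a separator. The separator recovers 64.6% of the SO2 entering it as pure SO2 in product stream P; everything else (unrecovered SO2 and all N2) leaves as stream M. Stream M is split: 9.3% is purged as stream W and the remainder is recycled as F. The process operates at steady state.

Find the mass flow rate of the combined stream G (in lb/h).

N2 enters only via A and leaves only via the purge: 394.7×0.134 = 0.093×(N2 in M), and the separator passes all N2, so N2 in G = N2 in M = 568.71 lb/h.
SO2 in G: m_A = 394.7×0.866 + (1−0.093)·(1−0.646)·m_A, so m_A = 341.81/0.6789 = 503.46 lb/h.
G = 503.46 + 568.71 = 1072.2 lb/h.

1072 lb/h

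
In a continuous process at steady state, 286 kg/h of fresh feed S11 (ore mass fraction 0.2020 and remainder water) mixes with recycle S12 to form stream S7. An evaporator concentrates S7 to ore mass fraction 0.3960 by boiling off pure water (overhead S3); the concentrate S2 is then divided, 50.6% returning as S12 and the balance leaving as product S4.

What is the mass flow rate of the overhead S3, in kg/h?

Overall ore balance (none leaves overhead): ore in fresh feed = ore in product, i.e. 286×0.202 = (1−0.506)·S2·0.396.
S2 = 57.772/(0.396×0.494) = 295.32 kg/h.
Recycle S12 = 0.506×295.32 = 149.43 kg/h.
Combined feed S7 = 286 + 149.43 = 435.43 kg/h.
Overhead S3 = S7 − S2 = 435.43 − 295.32 = 140.11 kg/h.

140.1 kg/h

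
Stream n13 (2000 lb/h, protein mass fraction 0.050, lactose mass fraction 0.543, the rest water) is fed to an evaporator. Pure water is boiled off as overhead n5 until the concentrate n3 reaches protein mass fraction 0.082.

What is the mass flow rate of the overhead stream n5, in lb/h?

protein is conserved: 2000×0.050 = 100 lb/h all reports to the concentrate.
Concentrate = 100/(target fraction) = 1219.5 lb/h.
Overhead = 2000 − 1219.5 = 780.49 lb/h.

780.5 lb/h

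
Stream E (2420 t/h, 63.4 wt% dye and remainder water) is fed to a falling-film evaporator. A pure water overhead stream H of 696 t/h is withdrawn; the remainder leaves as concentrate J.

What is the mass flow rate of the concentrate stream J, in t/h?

1724 t/h

Concentrate = 2420 − 696 = 1724 t/h.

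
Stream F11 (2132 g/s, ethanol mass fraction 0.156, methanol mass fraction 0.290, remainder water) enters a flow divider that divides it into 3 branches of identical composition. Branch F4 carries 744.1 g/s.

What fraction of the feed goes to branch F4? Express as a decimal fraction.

0.349

Fraction to F4 = 744.1/2132 = 0.3490.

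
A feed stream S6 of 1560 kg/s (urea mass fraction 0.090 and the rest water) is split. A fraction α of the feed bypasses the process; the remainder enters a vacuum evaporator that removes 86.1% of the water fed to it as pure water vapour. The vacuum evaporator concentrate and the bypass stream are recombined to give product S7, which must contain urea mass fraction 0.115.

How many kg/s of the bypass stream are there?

1127 kg/s

All 1560×0.090 = 140.4 kg/s of urea reaches S7, so S7 = 140.4/0.115 = 1220.9 kg/s and vapour = 339.13 kg/s.
The evaporator receives (1−α)·1560 of feed at 0.910 water and removes 0.861 of that water:
0.861×0.910×(1−α)×1560 = 339.13
(1−α) = 339.13/1222.3 = 0.2775;  α = 0.7225.
Bypass flow = 0.7225×1560 = 1127.2 kg/s.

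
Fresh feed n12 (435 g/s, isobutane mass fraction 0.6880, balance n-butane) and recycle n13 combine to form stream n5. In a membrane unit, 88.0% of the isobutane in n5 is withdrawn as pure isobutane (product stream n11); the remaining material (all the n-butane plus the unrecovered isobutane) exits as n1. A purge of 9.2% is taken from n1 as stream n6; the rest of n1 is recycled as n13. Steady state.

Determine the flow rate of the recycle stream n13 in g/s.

n-butane enters only via n12 and leaves only via the purge: 435×0.312 = 0.092×(n-butane in n1), and the membrane unit passes all n-butane, so n-butane in n5 = n-butane in n1 = 1475.2 g/s.
isobutane in n5: m_A = 435×0.688 + (1−0.092)·(1−0.880)·m_A, so m_A = 299.28/0.8910 = 335.88 g/s.
n1 = (1−0.880)×335.88 + 1475.2 = 1515.5 g/s.
Recycle n13 = (1−0.092)×1515.5 = 1376.1 g/s.

1376 g/s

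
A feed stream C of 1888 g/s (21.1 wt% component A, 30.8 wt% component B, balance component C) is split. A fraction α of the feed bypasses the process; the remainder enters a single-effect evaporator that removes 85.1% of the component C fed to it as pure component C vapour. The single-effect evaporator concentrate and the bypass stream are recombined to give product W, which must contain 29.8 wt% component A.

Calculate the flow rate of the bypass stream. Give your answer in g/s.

541.4 g/s

All 1888×0.211 = 398.37 g/s of component A reaches W, so W = 398.37/0.298 = 1336.8 g/s and vapour = 551.19 g/s.
The evaporator receives (1−α)·1888 of feed at 0.481 component C and removes 0.851 of that component C:
0.851×0.481×(1−α)×1888 = 551.19
(1−α) = 551.19/772.82 = 0.7132;  α = 0.2868.
Bypass flow = 0.2868×1888 = 541.43 g/s.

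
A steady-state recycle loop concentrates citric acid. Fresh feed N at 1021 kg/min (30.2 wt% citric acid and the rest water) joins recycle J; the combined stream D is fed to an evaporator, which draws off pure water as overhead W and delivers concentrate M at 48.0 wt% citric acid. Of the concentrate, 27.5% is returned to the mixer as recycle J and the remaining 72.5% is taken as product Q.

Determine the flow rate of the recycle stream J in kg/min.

243.7 kg/min

Overall citric acid balance (none leaves overhead): citric acid in fresh feed = citric acid in product, i.e. 1021×0.302 = (1−0.275)·M·0.480.
M = 308.34/(0.480×0.725) = 886.04 kg/min.
Recycle J = 0.275×886.04 = 243.66 kg/min.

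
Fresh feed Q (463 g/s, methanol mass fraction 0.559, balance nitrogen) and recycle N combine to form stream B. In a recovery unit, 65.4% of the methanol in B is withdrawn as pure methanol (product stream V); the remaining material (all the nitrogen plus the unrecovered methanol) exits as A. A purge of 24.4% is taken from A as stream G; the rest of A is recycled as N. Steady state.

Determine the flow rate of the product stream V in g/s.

229.2 g/s

methanol in B: m_A = 463×0.559 + (1−0.244)·(1−0.654)·m_A, so m_A = 258.82/0.7384 = 350.5 g/s.
Product V = 0.654×350.5 = 229.23 g/s.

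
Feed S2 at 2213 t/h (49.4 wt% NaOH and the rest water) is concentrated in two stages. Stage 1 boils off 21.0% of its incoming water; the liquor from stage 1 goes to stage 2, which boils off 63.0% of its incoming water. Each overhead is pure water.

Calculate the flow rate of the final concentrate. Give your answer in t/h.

1421 t/h

water in feed = 2213×0.506 = 1119.8 t/h.
After stage 1: water left = (1−0.210)×1119.8 = 884.62; stream total = 1977.8 t/h.
After stage 2: water left = (1−0.630)×884.62 = 327.31; final concentrate = 1420.5 t/h.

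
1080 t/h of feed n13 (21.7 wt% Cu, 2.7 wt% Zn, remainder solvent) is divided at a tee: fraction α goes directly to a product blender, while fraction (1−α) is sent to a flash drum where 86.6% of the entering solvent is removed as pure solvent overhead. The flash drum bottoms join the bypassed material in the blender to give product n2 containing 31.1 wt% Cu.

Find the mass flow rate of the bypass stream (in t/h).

All 1080×0.217 = 234.36 t/h of Cu reaches n2, so n2 = 234.36/0.311 = 753.57 t/h and vapour = 326.43 t/h.
The evaporator receives (1−α)·1080 of feed at 0.756 solvent and removes 0.866 of that solvent:
0.866×0.756×(1−α)×1080 = 326.43
(1−α) = 326.43/707.07 = 0.4617;  α = 0.5383.
Bypass flow = 0.5383×1080 = 581.4 t/h.

581.4 t/h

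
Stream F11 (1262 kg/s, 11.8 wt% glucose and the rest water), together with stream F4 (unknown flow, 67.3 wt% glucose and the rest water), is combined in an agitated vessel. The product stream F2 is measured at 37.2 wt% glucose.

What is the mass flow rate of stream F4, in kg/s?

1065 kg/s

Let F4 be the unknown flow. Total out = 1262 + F4.
glucose balance: 148.92 + 0.673·F4 = 0.372·(1262 + F4)
(0.673 − 0.372)·F4 = 0.372×1262 − 148.92 = 320.55
F4 = 320.55 / 0.301 = 1064.9 kg/s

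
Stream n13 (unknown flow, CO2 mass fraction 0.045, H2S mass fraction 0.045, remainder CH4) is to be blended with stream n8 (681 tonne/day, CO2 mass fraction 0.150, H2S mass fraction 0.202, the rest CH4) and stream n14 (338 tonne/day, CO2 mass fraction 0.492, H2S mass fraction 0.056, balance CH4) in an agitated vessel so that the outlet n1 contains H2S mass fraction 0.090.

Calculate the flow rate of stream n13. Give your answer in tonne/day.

Let n13 be the unknown flow. Total out = 1019 + n13.
H2S balance: 156.49 + 0.045·n13 = 0.090·(1019 + n13)
(0.045 − 0.090)·n13 = 0.090×1019 − 156.49 = -64.78
n13 = -64.78 / -0.045 = 1439.6 tonne/day

1440 tonne/day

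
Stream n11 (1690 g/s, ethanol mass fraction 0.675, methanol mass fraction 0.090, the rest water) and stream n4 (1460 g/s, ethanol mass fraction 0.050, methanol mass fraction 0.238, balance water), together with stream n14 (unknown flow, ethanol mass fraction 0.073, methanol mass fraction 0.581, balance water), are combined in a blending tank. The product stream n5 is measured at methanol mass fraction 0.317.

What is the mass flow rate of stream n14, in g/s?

Let n14 be the unknown flow. Total out = 3150 + n14.
methanol balance: 499.58 + 0.581·n14 = 0.317·(3150 + n14)
(0.581 − 0.317)·n14 = 0.317×3150 − 499.58 = 498.97
n14 = 498.97 / 0.264 = 1890 g/s

1890 g/s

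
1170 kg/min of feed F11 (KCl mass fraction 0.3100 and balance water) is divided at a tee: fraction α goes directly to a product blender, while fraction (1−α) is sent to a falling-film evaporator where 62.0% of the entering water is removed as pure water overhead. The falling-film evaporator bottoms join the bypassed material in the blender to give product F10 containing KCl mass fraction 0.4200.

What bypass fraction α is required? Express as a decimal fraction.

All 1170×0.310 = 362.7 kg/min of KCl reaches F10, so F10 = 362.7/0.420 = 863.57 kg/min and vapour = 306.43 kg/min.
The evaporator receives (1−α)·1170 of feed at 0.690 water and removes 0.620 of that water:
0.620×0.690×(1−α)×1170 = 306.43
(1−α) = 306.43/500.53 = 0.6122;  α = 0.3878.

0.388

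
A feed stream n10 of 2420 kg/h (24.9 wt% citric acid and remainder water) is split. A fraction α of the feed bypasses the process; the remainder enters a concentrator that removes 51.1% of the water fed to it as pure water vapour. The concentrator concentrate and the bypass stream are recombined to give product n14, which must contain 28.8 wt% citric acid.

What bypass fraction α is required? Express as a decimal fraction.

All 2420×0.249 = 602.58 kg/h of citric acid reaches n14, so n14 = 602.58/0.288 = 2092.3 kg/h and vapour = 327.71 kg/h.
The evaporator receives (1−α)·2420 of feed at 0.751 water and removes 0.511 of that water:
0.511×0.751×(1−α)×2420 = 327.71
(1−α) = 327.71/928.7 = 0.3529;  α = 0.6471.

0.647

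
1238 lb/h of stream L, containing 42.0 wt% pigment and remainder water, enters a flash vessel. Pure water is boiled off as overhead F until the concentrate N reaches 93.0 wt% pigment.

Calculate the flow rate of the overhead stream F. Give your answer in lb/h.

678.9 lb/h

pigment is conserved: 1238×0.420 = 519.96 lb/h all reports to the concentrate.
Concentrate = 519.96/(target fraction) = 559.1 lb/h.
Overhead = 1238 − 559.1 = 678.9 lb/h.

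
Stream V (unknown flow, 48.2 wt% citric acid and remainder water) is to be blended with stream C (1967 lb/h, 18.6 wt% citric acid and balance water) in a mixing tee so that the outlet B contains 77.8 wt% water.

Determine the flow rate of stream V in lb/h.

Let V be the unknown flow. Total out = 1967 + V.
water balance: 1601.1 + 0.518·V = 0.778·(1967 + V)
(0.518 − 0.778)·V = 0.778×1967 − 1601.1 = -70.812
V = -70.812 / -0.260 = 272.35 lb/h

272.4 lb/h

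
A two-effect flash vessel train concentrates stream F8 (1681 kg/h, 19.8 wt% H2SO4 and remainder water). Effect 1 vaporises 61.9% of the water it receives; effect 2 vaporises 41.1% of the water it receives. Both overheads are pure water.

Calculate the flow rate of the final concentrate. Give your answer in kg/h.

water in feed = 1681×0.802 = 1348.2 kg/h.
After stage 1: water left = (1−0.619)×1348.2 = 513.65; stream total = 846.49 kg/h.
After stage 2: water left = (1−0.411)×513.65 = 302.54; final concentrate = 635.38 kg/h.

635.4 kg/h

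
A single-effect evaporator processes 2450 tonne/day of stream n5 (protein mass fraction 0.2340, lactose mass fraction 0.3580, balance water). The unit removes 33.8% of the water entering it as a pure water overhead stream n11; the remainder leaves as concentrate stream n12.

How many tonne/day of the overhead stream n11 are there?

water entering = 2450×0.408 = 999.6 tonne/day; overhead removed = 0.338×999.6 = 337.86 tonne/day.

337.9 tonne/day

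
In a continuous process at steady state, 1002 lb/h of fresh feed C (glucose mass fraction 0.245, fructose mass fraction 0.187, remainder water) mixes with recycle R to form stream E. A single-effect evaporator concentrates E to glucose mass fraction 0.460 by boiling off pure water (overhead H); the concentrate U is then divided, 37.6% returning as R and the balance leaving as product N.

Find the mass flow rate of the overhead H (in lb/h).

468.3 lb/h

Overall glucose balance (none leaves overhead): glucose in fresh feed = glucose in product, i.e. 1002×0.245 = (1−0.376)·U·0.460.
U = 245.49/(0.460×0.624) = 855.25 lb/h.
Recycle R = 0.376×855.25 = 321.57 lb/h.
Combined feed E = 1002 + 321.57 = 1323.6 lb/h.
Overhead H = E − U = 1323.6 − 855.25 = 468.33 lb/h.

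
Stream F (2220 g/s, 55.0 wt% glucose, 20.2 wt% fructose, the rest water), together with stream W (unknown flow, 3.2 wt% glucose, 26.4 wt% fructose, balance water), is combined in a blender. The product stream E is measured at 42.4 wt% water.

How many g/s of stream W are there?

1395 g/s

Let W be the unknown flow. Total out = 2220 + W.
water balance: 550.56 + 0.704·W = 0.424·(2220 + W)
(0.704 − 0.424)·W = 0.424×2220 − 550.56 = 390.72
W = 390.72 / 0.280 = 1395.4 g/s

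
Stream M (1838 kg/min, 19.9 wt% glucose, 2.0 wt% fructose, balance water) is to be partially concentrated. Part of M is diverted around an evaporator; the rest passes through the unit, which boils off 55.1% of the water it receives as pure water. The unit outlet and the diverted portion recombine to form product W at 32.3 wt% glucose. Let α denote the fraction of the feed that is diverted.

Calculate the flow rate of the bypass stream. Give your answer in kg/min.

All 1838×0.199 = 365.76 kg/min of glucose reaches W, so W = 365.76/0.323 = 1132.4 kg/min and vapour = 705.61 kg/min.
The evaporator receives (1−α)·1838 of feed at 0.781 water and removes 0.551 of that water:
0.551×0.781×(1−α)×1838 = 705.61
(1−α) = 705.61/790.95 = 0.8921;  α = 0.1079.
Bypass flow = 0.1079×1838 = 198.31 kg/min.

198.3 kg/min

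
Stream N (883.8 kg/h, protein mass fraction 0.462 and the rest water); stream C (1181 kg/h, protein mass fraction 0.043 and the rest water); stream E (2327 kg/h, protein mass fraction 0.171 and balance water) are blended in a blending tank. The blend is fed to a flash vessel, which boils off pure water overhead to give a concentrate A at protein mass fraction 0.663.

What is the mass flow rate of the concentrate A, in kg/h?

1293 kg/h

protein entering = 883.8×0.462 + 1181×0.043 + 2327×0.171 = 857.02 kg/h.
All protein reports to A, so A = 857.02/0.663 = 1292.6 kg/h.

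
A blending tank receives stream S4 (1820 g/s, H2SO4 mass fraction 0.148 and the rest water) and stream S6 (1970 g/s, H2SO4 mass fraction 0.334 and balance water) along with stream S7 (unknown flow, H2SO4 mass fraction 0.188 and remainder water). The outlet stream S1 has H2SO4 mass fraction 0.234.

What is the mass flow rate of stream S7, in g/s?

Let S7 be the unknown flow. Total out = 3790 + S7.
H2SO4 balance: 927.34 + 0.188·S7 = 0.234·(3790 + S7)
(0.188 − 0.234)·S7 = 0.234×3790 − 927.34 = -40.48
S7 = -40.48 / -0.046 = 880 g/s

880 g/s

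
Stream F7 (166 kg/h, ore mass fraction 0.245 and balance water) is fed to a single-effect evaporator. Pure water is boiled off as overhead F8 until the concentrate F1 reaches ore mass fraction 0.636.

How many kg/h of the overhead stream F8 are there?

102.1 kg/h

ore is conserved: 166×0.245 = 40.67 kg/h all reports to the concentrate.
Concentrate = 40.67/(target fraction) = 63.947 kg/h.
Overhead = 166 − 63.947 = 102.05 kg/h.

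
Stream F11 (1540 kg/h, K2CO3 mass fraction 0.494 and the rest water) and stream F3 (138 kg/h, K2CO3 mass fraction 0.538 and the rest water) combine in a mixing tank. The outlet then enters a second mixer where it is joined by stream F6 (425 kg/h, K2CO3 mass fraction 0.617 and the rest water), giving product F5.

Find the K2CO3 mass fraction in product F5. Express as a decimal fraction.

0.522

Overall, product flow = 2103 kg/h.
K2CO3 in = 1540×0.494 + 138×0.538 + 425×0.617 = 1097.2 kg/h.
K2CO3 fraction in F5 = 0.522.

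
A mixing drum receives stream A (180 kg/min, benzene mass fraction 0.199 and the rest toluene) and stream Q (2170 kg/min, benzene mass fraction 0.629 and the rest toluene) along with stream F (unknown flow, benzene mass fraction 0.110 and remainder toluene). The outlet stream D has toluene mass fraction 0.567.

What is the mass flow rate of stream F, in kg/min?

Let F be the unknown flow. Total out = 2350 + F.
toluene balance: 949.25 + 0.890·F = 0.567·(2350 + F)
(0.890 − 0.567)·F = 0.567×2350 − 949.25 = 383.2
F = 383.2 / 0.323 = 1186.4 kg/min

1186 kg/min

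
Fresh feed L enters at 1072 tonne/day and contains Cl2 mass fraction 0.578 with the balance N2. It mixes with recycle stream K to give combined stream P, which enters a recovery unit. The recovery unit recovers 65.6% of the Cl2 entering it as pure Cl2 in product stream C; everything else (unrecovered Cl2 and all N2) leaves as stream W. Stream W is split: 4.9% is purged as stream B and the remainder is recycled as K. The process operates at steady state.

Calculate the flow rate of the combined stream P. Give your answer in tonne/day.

10150 tonne/day

N2 enters only via L and leaves only via the purge: 1072×0.422 = 0.049×(N2 in W), and the recovery unit passes all N2, so N2 in P = N2 in W = 9232.3 tonne/day.
Cl2 in P: m_A = 1072×0.578 + (1−0.049)·(1−0.656)·m_A, so m_A = 619.62/0.6729 = 920.87 tonne/day.
P = 920.87 + 9232.3 = 10153 tonne/day.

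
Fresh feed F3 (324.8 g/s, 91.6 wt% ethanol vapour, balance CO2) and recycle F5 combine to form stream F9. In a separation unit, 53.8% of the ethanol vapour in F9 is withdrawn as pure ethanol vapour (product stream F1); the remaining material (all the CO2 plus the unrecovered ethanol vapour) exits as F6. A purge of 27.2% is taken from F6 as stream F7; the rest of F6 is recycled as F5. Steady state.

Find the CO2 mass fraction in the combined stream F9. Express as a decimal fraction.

CO2 enters only via F3 and leaves only via the purge: 324.8×0.084 = 0.272×(CO2 in F6), and the separation unit passes all CO2, so CO2 in F9 = CO2 in F6 = 100.31 g/s.
ethanol vapour in F9: m_A = 324.8×0.916 + (1−0.272)·(1−0.538)·m_A, so m_A = 297.52/0.6637 = 448.29 g/s.
F9 = 448.29 + 100.31 = 548.6 g/s.
CO2 fraction in F9 = 100.31/548.6 = 0.183.

0.183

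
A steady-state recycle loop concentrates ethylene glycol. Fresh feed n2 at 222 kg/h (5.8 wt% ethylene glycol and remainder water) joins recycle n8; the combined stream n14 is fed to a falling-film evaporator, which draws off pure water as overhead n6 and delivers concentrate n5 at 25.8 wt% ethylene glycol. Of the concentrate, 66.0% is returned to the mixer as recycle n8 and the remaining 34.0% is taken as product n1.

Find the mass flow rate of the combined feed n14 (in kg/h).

Overall ethylene glycol balance (none leaves overhead): ethylene glycol in fresh feed = ethylene glycol in product, i.e. 222×0.058 = (1−0.660)·n5·0.258.
n5 = 12.876/(0.258×0.340) = 146.79 kg/h.
Recycle n8 = 0.660×146.79 = 96.878 kg/h.
Combined feed n14 = 222 + 96.878 = 318.88 kg/h.

318.9 kg/h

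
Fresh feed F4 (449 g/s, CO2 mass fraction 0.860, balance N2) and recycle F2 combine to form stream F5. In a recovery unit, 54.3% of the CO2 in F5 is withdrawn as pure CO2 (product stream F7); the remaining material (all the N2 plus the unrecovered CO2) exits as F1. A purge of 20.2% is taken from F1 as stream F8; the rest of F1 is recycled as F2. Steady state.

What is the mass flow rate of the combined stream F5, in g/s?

919 g/s

N2 enters only via F4 and leaves only via the purge: 449×0.140 = 0.202×(N2 in F1), and the recovery unit passes all N2, so N2 in F5 = N2 in F1 = 311.19 g/s.
CO2 in F5: m_A = 449×0.860 + (1−0.202)·(1−0.543)·m_A, so m_A = 386.14/0.6353 = 607.79 g/s.
F5 = 607.79 + 311.19 = 918.98 g/s.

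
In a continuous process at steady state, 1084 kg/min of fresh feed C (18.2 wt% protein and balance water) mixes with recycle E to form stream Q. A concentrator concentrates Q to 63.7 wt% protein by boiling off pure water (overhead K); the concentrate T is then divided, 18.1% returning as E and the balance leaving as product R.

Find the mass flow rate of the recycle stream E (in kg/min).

68.45 kg/min

Overall protein balance (none leaves overhead): protein in fresh feed = protein in product, i.e. 1084×0.182 = (1−0.181)·T·0.637.
T = 197.29/(0.637×0.819) = 378.16 kg/min.
Recycle E = 0.181×378.16 = 68.447 kg/min.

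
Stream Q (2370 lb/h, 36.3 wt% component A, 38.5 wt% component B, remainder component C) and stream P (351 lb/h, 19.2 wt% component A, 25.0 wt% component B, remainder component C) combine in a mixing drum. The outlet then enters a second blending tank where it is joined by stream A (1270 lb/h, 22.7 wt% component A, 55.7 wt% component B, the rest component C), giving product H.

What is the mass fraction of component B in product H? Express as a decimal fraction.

0.428

Overall, product flow = 3991 lb/h.
component B in = 2370×0.385 + 351×0.250 + 1270×0.557 = 1707.6 lb/h.
component B fraction in H = 0.428.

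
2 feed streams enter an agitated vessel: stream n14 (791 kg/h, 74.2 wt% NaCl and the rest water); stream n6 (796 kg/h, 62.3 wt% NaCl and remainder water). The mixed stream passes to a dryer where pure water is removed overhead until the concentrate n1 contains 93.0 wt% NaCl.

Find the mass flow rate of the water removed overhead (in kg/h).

422.7 kg/h

NaCl entering = 791×0.742 + 796×0.623 = 1082.8 kg/h.
All NaCl reports to n1, so n1 = 1082.8/0.930 = 1164.3 kg/h.
Total feed = 1587 kg/h; overhead = 1587 − 1164.3 = 422.67 kg/h.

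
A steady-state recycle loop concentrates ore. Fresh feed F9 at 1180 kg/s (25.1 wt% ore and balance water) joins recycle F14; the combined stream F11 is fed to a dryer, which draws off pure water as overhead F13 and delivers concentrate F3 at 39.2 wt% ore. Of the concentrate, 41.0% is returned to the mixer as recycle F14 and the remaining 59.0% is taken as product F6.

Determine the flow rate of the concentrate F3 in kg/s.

Overall ore balance (none leaves overhead): ore in fresh feed = ore in product, i.e. 1180×0.251 = (1−0.410)·F3·0.392.
F3 = 296.18/(0.392×0.590) = 1280.6 kg/s.

1281 kg/s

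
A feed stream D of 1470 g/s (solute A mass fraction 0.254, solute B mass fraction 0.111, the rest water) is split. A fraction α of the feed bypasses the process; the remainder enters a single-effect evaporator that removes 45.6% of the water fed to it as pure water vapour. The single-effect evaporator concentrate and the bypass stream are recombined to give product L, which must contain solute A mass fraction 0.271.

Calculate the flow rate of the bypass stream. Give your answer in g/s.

1152 g/s

All 1470×0.254 = 373.38 g/s of solute A reaches L, so L = 373.38/0.271 = 1377.8 g/s and vapour = 92.214 g/s.
The evaporator receives (1−α)·1470 of feed at 0.635 water and removes 0.456 of that water:
0.456×0.635×(1−α)×1470 = 92.214
(1−α) = 92.214/425.65 = 0.2166;  α = 0.7834.
Bypass flow = 0.7834×1470 = 1151.5 g/s.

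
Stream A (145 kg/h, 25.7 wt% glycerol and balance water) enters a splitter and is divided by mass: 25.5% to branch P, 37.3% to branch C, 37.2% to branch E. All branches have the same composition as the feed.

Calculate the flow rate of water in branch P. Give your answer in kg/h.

Branch P total = 0.255×145 = 36.975 kg/h.
water in P = 0.743×36.975 = 27.472 kg/h.

27.47 kg/h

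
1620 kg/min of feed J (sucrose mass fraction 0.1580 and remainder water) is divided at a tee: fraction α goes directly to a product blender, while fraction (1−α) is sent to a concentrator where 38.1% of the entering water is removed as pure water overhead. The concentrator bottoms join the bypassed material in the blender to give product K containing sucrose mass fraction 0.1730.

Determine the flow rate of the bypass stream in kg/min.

1182 kg/min

All 1620×0.158 = 255.96 kg/min of sucrose reaches K, so K = 255.96/0.173 = 1479.5 kg/min and vapour = 140.46 kg/min.
The evaporator receives (1−α)·1620 of feed at 0.842 water and removes 0.381 of that water:
0.381×0.842×(1−α)×1620 = 140.46
(1−α) = 140.46/519.7 = 0.2703;  α = 0.7297.
Bypass flow = 0.7297×1620 = 1182.2 kg/min.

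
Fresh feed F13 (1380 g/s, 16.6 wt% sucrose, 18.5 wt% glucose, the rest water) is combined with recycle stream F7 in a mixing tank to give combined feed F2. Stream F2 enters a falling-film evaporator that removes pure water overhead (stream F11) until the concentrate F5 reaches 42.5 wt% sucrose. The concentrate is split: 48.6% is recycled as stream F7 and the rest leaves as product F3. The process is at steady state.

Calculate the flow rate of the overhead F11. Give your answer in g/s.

841 g/s

Overall sucrose balance (none leaves overhead): sucrose in fresh feed = sucrose in product, i.e. 1380×0.166 = (1−0.486)·F5·0.425.
F5 = 229.08/(0.425×0.514) = 1048.7 g/s.
Recycle F7 = 0.486×1048.7 = 509.65 g/s.
Combined feed F2 = 1380 + 509.65 = 1889.6 g/s.
Overhead F11 = F2 − F5 = 1889.6 − 1048.7 = 840.99 g/s.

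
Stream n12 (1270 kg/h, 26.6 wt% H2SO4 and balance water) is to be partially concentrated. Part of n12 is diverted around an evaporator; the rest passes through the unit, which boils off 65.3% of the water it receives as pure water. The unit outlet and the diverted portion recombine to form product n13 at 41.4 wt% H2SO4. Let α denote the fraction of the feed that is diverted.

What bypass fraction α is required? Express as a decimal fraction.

All 1270×0.266 = 337.82 kg/h of H2SO4 reaches n13, so n13 = 337.82/0.414 = 815.99 kg/h and vapour = 454.01 kg/h.
The evaporator receives (1−α)·1270 of feed at 0.734 water and removes 0.653 of that water:
0.653×0.734×(1−α)×1270 = 454.01
(1−α) = 454.01/608.71 = 0.7459;  α = 0.2541.

0.254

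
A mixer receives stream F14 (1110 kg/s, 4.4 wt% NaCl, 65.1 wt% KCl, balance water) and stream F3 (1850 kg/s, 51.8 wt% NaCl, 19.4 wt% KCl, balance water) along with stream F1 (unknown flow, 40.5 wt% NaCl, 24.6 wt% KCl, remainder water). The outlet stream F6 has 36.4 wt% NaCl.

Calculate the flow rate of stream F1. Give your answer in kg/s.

Let F1 be the unknown flow. Total out = 2960 + F1.
NaCl balance: 1007.1 + 0.405·F1 = 0.364·(2960 + F1)
(0.405 − 0.364)·F1 = 0.364×2960 − 1007.1 = 70.3
F1 = 70.3 / 0.041 = 1714.6 kg/s

1715 kg/s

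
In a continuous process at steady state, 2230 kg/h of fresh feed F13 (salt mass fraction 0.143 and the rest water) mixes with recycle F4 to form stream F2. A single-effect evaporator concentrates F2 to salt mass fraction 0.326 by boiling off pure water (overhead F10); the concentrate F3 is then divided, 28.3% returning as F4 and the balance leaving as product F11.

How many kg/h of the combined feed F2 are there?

2616 kg/h

Overall salt balance (none leaves overhead): salt in fresh feed = salt in product, i.e. 2230×0.143 = (1−0.283)·F3·0.326.
F3 = 318.89/(0.326×0.717) = 1364.3 kg/h.
Recycle F4 = 0.283×1364.3 = 386.09 kg/h.
Combined feed F2 = 2230 + 386.09 = 2616.1 kg/h.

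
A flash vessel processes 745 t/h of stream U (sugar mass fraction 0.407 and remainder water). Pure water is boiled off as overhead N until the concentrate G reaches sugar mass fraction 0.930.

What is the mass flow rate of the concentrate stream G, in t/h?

sugar is conserved: 745×0.407 = 303.21 t/h all reports to the concentrate.
Concentrate = 303.21/(target fraction) = 326.04 t/h.

326 t/h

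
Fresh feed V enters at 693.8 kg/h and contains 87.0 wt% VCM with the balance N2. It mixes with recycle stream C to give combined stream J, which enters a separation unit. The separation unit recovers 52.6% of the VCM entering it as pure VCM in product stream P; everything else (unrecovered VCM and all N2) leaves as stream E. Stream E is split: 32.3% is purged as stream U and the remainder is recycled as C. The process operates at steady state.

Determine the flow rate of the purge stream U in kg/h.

226.3 kg/h

N2 enters only via V and leaves only via the purge: 693.8×0.130 = 0.323×(N2 in E), and the separation unit passes all N2, so N2 in J = N2 in E = 279.24 kg/h.
VCM in J: m_A = 693.8×0.870 + (1−0.323)·(1−0.526)·m_A, so m_A = 603.61/0.6791 = 888.83 kg/h.
E = (1−0.526)×888.83 + 279.24 = 700.54 kg/h.
Purge U = 0.323×700.54 = 226.28 kg/h.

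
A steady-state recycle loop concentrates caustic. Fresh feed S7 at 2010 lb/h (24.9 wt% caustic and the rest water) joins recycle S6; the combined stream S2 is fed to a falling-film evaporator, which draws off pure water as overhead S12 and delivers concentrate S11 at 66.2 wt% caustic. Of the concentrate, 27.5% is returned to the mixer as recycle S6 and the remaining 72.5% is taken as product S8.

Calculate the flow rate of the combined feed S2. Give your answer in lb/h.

2297 lb/h

Overall caustic balance (none leaves overhead): caustic in fresh feed = caustic in product, i.e. 2010×0.249 = (1−0.275)·S11·0.662.
S11 = 500.49/(0.662×0.725) = 1042.8 lb/h.
Recycle S6 = 0.275×1042.8 = 286.77 lb/h.
Combined feed S2 = 2010 + 286.77 = 2296.8 lb/h.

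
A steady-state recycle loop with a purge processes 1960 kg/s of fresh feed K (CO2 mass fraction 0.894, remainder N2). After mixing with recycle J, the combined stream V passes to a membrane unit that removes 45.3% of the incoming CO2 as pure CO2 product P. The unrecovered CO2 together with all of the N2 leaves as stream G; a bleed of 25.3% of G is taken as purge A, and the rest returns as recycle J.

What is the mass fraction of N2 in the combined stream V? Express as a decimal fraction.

0.217

N2 enters only via K and leaves only via the purge: 1960×0.106 = 0.253×(N2 in G), and the membrane unit passes all N2, so N2 in V = N2 in G = 821.19 kg/s.
CO2 in V: m_A = 1960×0.894 + (1−0.253)·(1−0.453)·m_A, so m_A = 1752.2/0.5914 = 2962.9 kg/s.
V = 2962.9 + 821.19 = 3784.1 kg/s.
N2 fraction in V = 821.19/3784.1 = 0.217.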